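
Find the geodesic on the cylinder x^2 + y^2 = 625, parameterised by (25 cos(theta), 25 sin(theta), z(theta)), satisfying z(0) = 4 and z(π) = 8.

Parameterise the cylinder of radius R = 25 as
    r(θ) = (25 cos θ, 25 sin θ, z(θ)).
The arc-length element is
    ds = sqrt(625 + (dz/dθ)^2) dθ,
so the Lagrangian is L = sqrt(625 + z'^2).
L depends on z' only, not on z or θ, so ∂L/∂z = 0 and
    ∂L/∂z' = z' / sqrt(625 + z'^2).
The Euler-Lagrange equation gives
    d/dθ( z' / sqrt(625 + z'^2) ) = 0,
so z' is constant. Integrating once:
    z(θ) = a θ + b,
a helix on the cylinder (a straight line when the cylinder is unrolled). The constants a, b are determined by the endpoint conditions.
With endpoint conditions z(0) = 4 and z(π) = 8: from z(0) = b we get b = 4, and a·π + 4 = 8 gives a = 4/π, so
    z(θ) = (4/π) θ + 4.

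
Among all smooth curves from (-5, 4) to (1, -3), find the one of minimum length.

Arc-length functional: J[y] = ∫ sqrt(1 + (y')^2) dx.
Lagrangian L = sqrt(1 + (y')^2) has no explicit y dependence, so ∂L/∂y = 0 and the Euler-Lagrange equation gives
    d/dx( y' / sqrt(1 + (y')^2) ) = 0  ⇒  y' / sqrt(1 + (y')^2) = const.
Hence y' is constant, so y(x) is affine.
Fitting the endpoints (-5, 4) and (1, -3):
    slope m = ((-3) − 4) / (1 − (-5)) = -7/6,
    intercept c = 4 − m·(-5) = -11/6.
Extremal: y(x) = (-7/6) x - 11/6.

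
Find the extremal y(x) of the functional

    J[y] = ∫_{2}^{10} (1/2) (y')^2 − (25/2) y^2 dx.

The Lagrangian is L = (1/2) (y')^2 − (25/2) y^2.
Compute ∂L/∂y = -25y, ∂L/∂y' = y'.
The Euler-Lagrange equation d/dx(∂L/∂y') − ∂L/∂y = 0 reduces to
    y'' + 25 y = 0.
Its general solution is
    y(x) = A sin(5x) + B cos(5x),
with A, B fixed by the endpoint conditions.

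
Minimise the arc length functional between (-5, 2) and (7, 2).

Arc-length functional: J[y] = ∫ sqrt(1 + (y')^2) dx.
Lagrangian L = sqrt(1 + (y')^2) has no explicit y dependence, so ∂L/∂y = 0 and the Euler-Lagrange equation gives
    d/dx( y' / sqrt(1 + (y')^2) ) = 0  ⇒  y' / sqrt(1 + (y')^2) = const.
Hence y' is constant, so y(x) is affine.
Fitting the endpoints (-5, 2) and (7, 2):
    slope m = (2 − 2) / (7 − (-5)) = 0,
    intercept c = 2 − m·(-5) = 2.
Extremal: y(x) = 2.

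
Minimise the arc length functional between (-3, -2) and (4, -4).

Arc-length functional: J[y] = ∫ sqrt(1 + (y')^2) dx.
Lagrangian L = sqrt(1 + (y')^2) has no explicit y dependence, so ∂L/∂y = 0 and the Euler-Lagrange equation gives
    d/dx( y' / sqrt(1 + (y')^2) ) = 0  ⇒  y' / sqrt(1 + (y')^2) = const.
Hence y' is constant, so y(x) is affine.
Fitting the endpoints (-3, -2) and (4, -4):
    slope m = ((-4) − (-2)) / (4 − (-3)) = -2/7,
    intercept c = (-2) − m·(-3) = -20/7.
Extremal: y(x) = (-2/7) x - 20/7.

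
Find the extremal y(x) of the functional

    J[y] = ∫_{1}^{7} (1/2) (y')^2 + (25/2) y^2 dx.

The Lagrangian is L = (1/2) (y')^2 + (25/2) y^2.
Compute ∂L/∂y = 25y, ∂L/∂y' = y'.
The Euler-Lagrange equation d/dx(∂L/∂y') − ∂L/∂y = 0 reduces to
    y'' − 25 y = 0.
Its general solution is
    y(x) = A e^(5x) + B e^(−5x),
with A, B fixed by the endpoint conditions.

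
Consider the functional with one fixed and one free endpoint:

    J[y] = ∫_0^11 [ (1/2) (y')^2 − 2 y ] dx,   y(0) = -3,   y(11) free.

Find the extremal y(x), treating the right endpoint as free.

The Lagrangian L = (1/2) (y')^2 − 2 y gives
    ∂L/∂y = −2,   ∂L/∂y' = y'.
Euler-Lagrange: d/dx(y') − (−2) = 0, i.e. y'' + 2 = 0, so
    y(x) = −(2/2) x^2 + C1 x + C2.
Fixed left endpoint y(0) = -3 ⇒ C2 = -3.
The right endpoint x = 11 is free, so the natural (transversality) condition is ∂L/∂y' |_{x=11} = 0, i.e. y'(11) = 0.
Compute y'(x) = −2 x + C1, so y'(11) = −22 + C1 = 0 ⇒ C1 = 22.
Therefore the extremal is
    y(x) = −x^2 + 22 x − 3.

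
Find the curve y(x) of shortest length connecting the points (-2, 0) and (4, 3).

Arc-length functional: J[y] = ∫ sqrt(1 + (y')^2) dx.
Lagrangian L = sqrt(1 + (y')^2) has no explicit y dependence, so ∂L/∂y = 0 and the Euler-Lagrange equation gives
    d/dx( y' / sqrt(1 + (y')^2) ) = 0  ⇒  y' / sqrt(1 + (y')^2) = const.
Hence y' is constant, so y(x) is affine.
Fitting the endpoints (-2, 0) and (4, 3):
    slope m = (3 − 0) / (4 − (-2)) = 1/2,
    intercept c = 0 − m·(-2) = 1.
Extremal: y(x) = (1/2) x + 1.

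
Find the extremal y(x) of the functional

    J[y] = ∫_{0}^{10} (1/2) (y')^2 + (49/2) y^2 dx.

The Lagrangian is L = (1/2) (y')^2 + (49/2) y^2.
Compute ∂L/∂y = 49y, ∂L/∂y' = y'.
The Euler-Lagrange equation d/dx(∂L/∂y') − ∂L/∂y = 0 reduces to
    y'' − 49 y = 0.
Its general solution is
    y(x) = A e^(7x) + B e^(−7x),
with A, B fixed by the endpoint conditions.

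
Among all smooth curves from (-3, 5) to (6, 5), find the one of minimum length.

Arc-length functional: J[y] = ∫ sqrt(1 + (y')^2) dx.
Lagrangian L = sqrt(1 + (y')^2) has no explicit y dependence, so ∂L/∂y = 0 and the Euler-Lagrange equation gives
    d/dx( y' / sqrt(1 + (y')^2) ) = 0  ⇒  y' / sqrt(1 + (y')^2) = const.
Hence y' is constant, so y(x) is affine.
Fitting the endpoints (-3, 5) and (6, 5):
    slope m = (5 − 5) / (6 − (-3)) = 0,
    intercept c = 5 − m·(-3) = 5.
Extremal: y(x) = 5.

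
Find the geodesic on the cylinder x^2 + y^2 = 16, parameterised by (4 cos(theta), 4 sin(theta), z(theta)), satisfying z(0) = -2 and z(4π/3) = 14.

Parameterise the cylinder of radius R = 4 as
    r(θ) = (4 cos θ, 4 sin θ, z(θ)).
The arc-length element is
    ds = sqrt(16 + (dz/dθ)^2) dθ,
so the Lagrangian is L = sqrt(16 + z'^2).
L depends on z' only, not on z or θ, so ∂L/∂z = 0 and
    ∂L/∂z' = z' / sqrt(16 + z'^2).
The Euler-Lagrange equation gives
    d/dθ( z' / sqrt(16 + z'^2) ) = 0,
so z' is constant. Integrating once:
    z(θ) = a θ + b,
a helix on the cylinder (a straight line when the cylinder is unrolled). The constants a, b are determined by the endpoint conditions.
With endpoint conditions z(0) = -2 and z(4π/3) = 14: from z(0) = b we get b = -2, and a·4π/3 + -2 = 14 gives a = 12/π, so
    z(θ) = (12/π) θ − 2.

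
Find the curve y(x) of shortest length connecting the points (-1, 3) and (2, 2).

Arc-length functional: J[y] = ∫ sqrt(1 + (y')^2) dx.
Lagrangian L = sqrt(1 + (y')^2) has no explicit y dependence, so ∂L/∂y = 0 and the Euler-Lagrange equation gives
    d/dx( y' / sqrt(1 + (y')^2) ) = 0  ⇒  y' / sqrt(1 + (y')^2) = const.
Hence y' is constant, so y(x) is affine.
Fitting the endpoints (-1, 3) and (2, 2):
    slope m = (2 − 3) / (2 − (-1)) = -1/3,
    intercept c = 3 − m·(-1) = 8/3.
Extremal: y(x) = (-1/3) x + 8/3.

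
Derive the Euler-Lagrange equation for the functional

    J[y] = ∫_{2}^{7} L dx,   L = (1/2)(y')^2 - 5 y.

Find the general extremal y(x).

The Lagrangian is L = (1/2)(y')^2 - 5 y.
∂L/∂y = -5.
∂L/∂y' = y'.
The Euler-Lagrange equation d/dx(∂L/∂y') − ∂L/∂y = 0 becomes:
    y'' + 5 = 0
General solution: y(x) = -(5/2) x^2 + A x + B, where A and B are arbitrary constants fixed by the endpoint conditions.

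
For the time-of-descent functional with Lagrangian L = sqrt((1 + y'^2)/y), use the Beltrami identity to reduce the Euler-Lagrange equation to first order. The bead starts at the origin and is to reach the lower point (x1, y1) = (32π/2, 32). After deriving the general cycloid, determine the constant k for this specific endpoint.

The Lagrangian L = sqrt((1 + y'^2) / y) has no explicit x dependence, so the Beltrami identity applies:
    L − y' ∂L/∂y' = C.
Compute ∂L/∂y' = y' / sqrt(y (1 + y'^2)).
Substitute:
    sqrt((1 + y'^2)/y) − y'·y' / sqrt(y (1 + y'^2))
    = (1 + y'^2) / sqrt(y (1 + y'^2)) − y'^2 / sqrt(y (1 + y'^2))
    = 1 / sqrt(y (1 + y'^2)) = C.
Squaring and rearranging gives the first integral
    y (1 + y'^2) = 1/C^2 =: k   (constant).
Solving this first-order ODE by the substitution
    y = (k/2)(1 − cos θ)
yields the cycloid parameterisation
    x(θ) = (k/2)(θ − sin θ),   y(θ) = (k/2)(1 − cos θ).
The constant k is fixed by the endpoint condition.
Now fit the given lower endpoint (x1, y1) = (32π/2, 32). At the bottom of the first arch (θ = π), the parametric equations give
    y(π) = (k/2)(1 − cos π) = k,
    x(π) = (k/2)(π − sin π) = kπ/2.
Matching y(π) = 32 gives k = 32, consistent with x(π) = 32π/2. Therefore the specific cycloid is
    x(θ) = (32/2)(θ − sin θ),   y(θ) = (32/2)(1 − cos θ).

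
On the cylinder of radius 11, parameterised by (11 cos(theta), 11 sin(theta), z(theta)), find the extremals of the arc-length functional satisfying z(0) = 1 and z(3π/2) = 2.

Parameterise the cylinder of radius R = 11 as
    r(θ) = (11 cos θ, 11 sin θ, z(θ)).
The arc-length element is
    ds = sqrt(121 + (dz/dθ)^2) dθ,
so the Lagrangian is L = sqrt(121 + z'^2).
L depends on z' only, not on z or θ, so ∂L/∂z = 0 and
    ∂L/∂z' = z' / sqrt(121 + z'^2).
The Euler-Lagrange equation gives
    d/dθ( z' / sqrt(121 + z'^2) ) = 0,
so z' is constant. Integrating once:
    z(θ) = a θ + b,
a helix on the cylinder (a straight line when the cylinder is unrolled). The constants a, b are determined by the endpoint conditions.
With endpoint conditions z(0) = 1 and z(3π/2) = 2: from z(0) = b we get b = 1, and a·3π/2 + 1 = 2 gives a = 2/(3π), so
    z(θ) = (2/(3π)) θ + 1.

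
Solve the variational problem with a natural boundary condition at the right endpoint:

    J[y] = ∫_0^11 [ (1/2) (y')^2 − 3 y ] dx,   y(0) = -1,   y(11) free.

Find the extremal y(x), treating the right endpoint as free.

The Lagrangian L = (1/2) (y')^2 − 3 y gives
    ∂L/∂y = −3,   ∂L/∂y' = y'.
Euler-Lagrange: d/dx(y') − (−3) = 0, i.e. y'' + 3 = 0, so
    y(x) = −(3/2) x^2 + C1 x + C2.
Fixed left endpoint y(0) = -1 ⇒ C2 = -1.
The right endpoint x = 11 is free, so the natural (transversality) condition is ∂L/∂y' |_{x=11} = 0, i.e. y'(11) = 0.
Compute y'(x) = −3 x + C1, so y'(11) = −33 + C1 = 0 ⇒ C1 = 33.
Therefore the extremal is
    y(x) = −(3/2) x^2 + 33 x − 1.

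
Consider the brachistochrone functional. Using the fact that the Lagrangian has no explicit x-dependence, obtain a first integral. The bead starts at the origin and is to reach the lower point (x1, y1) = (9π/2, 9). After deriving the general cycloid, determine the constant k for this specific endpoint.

The Lagrangian L = sqrt((1 + y'^2) / y) has no explicit x dependence, so the Beltrami identity applies:
    L − y' ∂L/∂y' = C.
Compute ∂L/∂y' = y' / sqrt(y (1 + y'^2)).
Substitute:
    sqrt((1 + y'^2)/y) − y'·y' / sqrt(y (1 + y'^2))
    = (1 + y'^2) / sqrt(y (1 + y'^2)) − y'^2 / sqrt(y (1 + y'^2))
    = 1 / sqrt(y (1 + y'^2)) = C.
Squaring and rearranging gives the first integral
    y (1 + y'^2) = 1/C^2 =: k   (constant).
Solving this first-order ODE by the substitution
    y = (k/2)(1 − cos θ)
yields the cycloid parameterisation
    x(θ) = (k/2)(θ − sin θ),   y(θ) = (k/2)(1 − cos θ).
The constant k is fixed by the endpoint condition.
Now fit the given lower endpoint (x1, y1) = (9π/2, 9). At the bottom of the first arch (θ = π), the parametric equations give
    y(π) = (k/2)(1 − cos π) = k,
    x(π) = (k/2)(π − sin π) = kπ/2.
Matching y(π) = 9 gives k = 9, consistent with x(π) = 9π/2. Therefore the specific cycloid is
    x(θ) = (9/2)(θ − sin θ),   y(θ) = (9/2)(1 − cos θ).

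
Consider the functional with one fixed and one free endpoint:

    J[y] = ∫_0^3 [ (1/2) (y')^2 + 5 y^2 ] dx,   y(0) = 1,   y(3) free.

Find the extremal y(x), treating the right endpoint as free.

The Lagrangian L = (1/2) (y')^2 + 5 y^2 gives
    ∂L/∂y = 10 y,   ∂L/∂y' = y'.
Euler-Lagrange: y'' − 10 y = 0.
With k = sqrt(10), the general solution is
    y(x) = A cosh(sqrt(10) x) + B sinh(sqrt(10) x).
Fixed left endpoint y(0) = 1 ⇒ A = 1.
The right endpoint x = 3 is free, so the natural (transversality) condition is ∂L/∂y' |_{x=3} = 0, i.e. y'(3) = 0.
Compute y'(x) = A k sinh(k x) + B k cosh(k x), so
    y'(3) = A k sinh(k·3) + B k cosh(k·3) = 0
    ⇒ B = −A tanh(k·3) = − tanh(sqrt(10)·3).
Therefore the extremal is
    y(x) = cosh(sqrt(10) x) − tanh(sqrt(10)·3) sinh(sqrt(10) x).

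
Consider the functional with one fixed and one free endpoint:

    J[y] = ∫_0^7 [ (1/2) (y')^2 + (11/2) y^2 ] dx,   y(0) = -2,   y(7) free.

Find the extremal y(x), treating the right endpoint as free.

The Lagrangian L = (1/2) (y')^2 + (11/2) y^2 gives
    ∂L/∂y = 11 y,   ∂L/∂y' = y'.
Euler-Lagrange: y'' − 11 y = 0.
With k = sqrt(11), the general solution is
    y(x) = A cosh(sqrt(11) x) + B sinh(sqrt(11) x).
Fixed left endpoint y(0) = -2 ⇒ A = -2.
The right endpoint x = 7 is free, so the natural (transversality) condition is ∂L/∂y' |_{x=7} = 0, i.e. y'(7) = 0.
Compute y'(x) = A k sinh(k x) + B k cosh(k x), so
    y'(7) = A k sinh(k·7) + B k cosh(k·7) = 0
    ⇒ B = −A tanh(k·7) = 2 tanh(sqrt(11)·7).
Therefore the extremal is
    y(x) = −2 cosh(sqrt(11) x) + 2 tanh(sqrt(11)·7) sinh(sqrt(11) x).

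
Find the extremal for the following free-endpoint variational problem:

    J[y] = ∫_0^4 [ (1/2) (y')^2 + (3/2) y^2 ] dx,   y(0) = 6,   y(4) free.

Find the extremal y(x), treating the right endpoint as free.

The Lagrangian L = (1/2) (y')^2 + (3/2) y^2 gives
    ∂L/∂y = 3 y,   ∂L/∂y' = y'.
Euler-Lagrange: y'' − 3 y = 0.
With k = sqrt(3), the general solution is
    y(x) = A cosh(sqrt(3) x) + B sinh(sqrt(3) x).
Fixed left endpoint y(0) = 6 ⇒ A = 6.
The right endpoint x = 4 is free, so the natural (transversality) condition is ∂L/∂y' |_{x=4} = 0, i.e. y'(4) = 0.
Compute y'(x) = A k sinh(k x) + B k cosh(k x), so
    y'(4) = A k sinh(k·4) + B k cosh(k·4) = 0
    ⇒ B = −A tanh(k·4) = − 6 tanh(sqrt(3)·4).
Therefore the extremal is
    y(x) = 6 cosh(sqrt(3) x) − 6 tanh(sqrt(3)·4) sinh(sqrt(3) x).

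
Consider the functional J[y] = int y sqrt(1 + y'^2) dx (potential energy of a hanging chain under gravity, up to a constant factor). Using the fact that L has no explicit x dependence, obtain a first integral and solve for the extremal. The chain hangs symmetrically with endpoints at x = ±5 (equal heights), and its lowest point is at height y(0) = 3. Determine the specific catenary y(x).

The Lagrangian L(y, y') = y sqrt(1 + y'^2) has no explicit x dependence, so the Beltrami identity applies:
    L − y' ∂L/∂y' = C.
Compute ∂L/∂y' = y · y' / sqrt(1 + y'^2). Then
    L − y' ∂L/∂y'
    = y sqrt(1 + y'^2) − y · y'^2 / sqrt(1 + y'^2)
    = y (1 + y'^2 − y'^2) / sqrt(1 + y'^2)
    = y / sqrt(1 + y'^2) = C.
Squaring gives y^2 = C^2 (1 + y'^2), i.e.
    y'^2 = y^2 / C^2 − 1.
Separating variables,
    dy / sqrt(y^2 − C^2) = dx / C,
and integrating gives arccosh(y / C) = (x − a)/C, so
    y(x) = C cosh((x − a)/C),
the catenary. The constants C and a are fixed by the two endpoint conditions (and, for the hanging-chain problem, the length constraint selects C).
Now fit the given data. The endpoints x = ±5 are symmetric at equal height, so the catenary is even about its minimum: a = 0 and y(x) = C cosh(x/C). The lowest point is y(0) = C cosh(0) = C, and we are told y(0) = 3, so C = 3. Therefore
    y(x) = 3 cosh(x/3),
and at the endpoints
    y(±5) = 3 cosh(5/3).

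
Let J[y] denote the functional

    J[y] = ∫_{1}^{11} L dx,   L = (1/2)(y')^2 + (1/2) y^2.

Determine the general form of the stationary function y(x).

The Lagrangian is L = (1/2)(y')^2 + (1/2) y^2.
∂L/∂y = y.
∂L/∂y' = y'.
The Euler-Lagrange equation d/dx(∂L/∂y') − ∂L/∂y = 0 becomes:
    y'' - y = 0
General solution: y(x) = A e^x + B e^(-x), where A and B are arbitrary constants fixed by the endpoint conditions.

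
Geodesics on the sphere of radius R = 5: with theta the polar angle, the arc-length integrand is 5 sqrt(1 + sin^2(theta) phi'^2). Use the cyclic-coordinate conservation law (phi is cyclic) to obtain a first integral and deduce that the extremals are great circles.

On the sphere of radius R = 5 with spherical coordinates (θ, φ), the induced metric is
    ds^2 = 25(dθ^2 + sin^2(θ) dφ^2).
Parameterise by θ; the arc-length functional is
    J[φ] = ∫ 5 sqrt(1 + sin^2(θ) (dφ/dθ)^2) dθ,
so L = 5 sqrt(1 + sin^2(θ) φ'^2). Compute
    ∂L/∂φ = 0  (L has no explicit φ dependence),
    ∂L/∂φ' = 5 sin^2(θ) φ' / sqrt(1 + sin^2(θ) φ'^2).
Since ∂L/∂φ = 0, the Euler-Lagrange equation
    d/dθ(∂L/∂φ') − ∂L/∂φ = 0
reduces to d/dθ(∂L/∂φ') = 0, i.e. the momentum conjugate to φ is conserved:
    5 sin^2(θ) φ' / sqrt(1 + sin^2(θ) φ'^2) = C.
The overall factor of 5 is constant, so dividing through gives Clairaut's relation sin^2(θ) φ' / sqrt(1 + sin^2(θ) φ'^2) = C' (with C' = C/5). Solving for φ' and integrating gives the great-circle family
    cot(θ) = A cos(φ − φ_0),
i.e. the intersection of the sphere with a plane through the origin. The two constants A and φ_0 (equivalently C and one phase) are fixed by the two endpoint conditions.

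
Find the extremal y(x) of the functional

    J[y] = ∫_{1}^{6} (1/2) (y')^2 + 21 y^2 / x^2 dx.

The Lagrangian is L = (1/2) (y')^2 + 21 y^2 / x^2.
Compute ∂L/∂y = 42y/x^2, ∂L/∂y' = y'.
The Euler-Lagrange equation d/dx(∂L/∂y') − ∂L/∂y = 0 reduces to
    y'' − 42/x^2 · y = 0  (x > 0).
Its general solution is
    y(x) = A x^7 + B x^(-6),
with A, B fixed by the endpoint conditions.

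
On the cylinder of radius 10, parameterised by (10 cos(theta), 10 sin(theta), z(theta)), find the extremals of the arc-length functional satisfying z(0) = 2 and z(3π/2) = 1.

Parameterise the cylinder of radius R = 10 as
    r(θ) = (10 cos θ, 10 sin θ, z(θ)).
The arc-length element is
    ds = sqrt(100 + (dz/dθ)^2) dθ,
so the Lagrangian is L = sqrt(100 + z'^2).
L depends on z' only, not on z or θ, so ∂L/∂z = 0 and
    ∂L/∂z' = z' / sqrt(100 + z'^2).
The Euler-Lagrange equation gives
    d/dθ( z' / sqrt(100 + z'^2) ) = 0,
so z' is constant. Integrating once:
    z(θ) = a θ + b,
a helix on the cylinder (a straight line when the cylinder is unrolled). The constants a, b are determined by the endpoint conditions.
With endpoint conditions z(0) = 2 and z(3π/2) = 1: from z(0) = b we get b = 2, and a·3π/2 + 2 = 1 gives a = -2/(3π), so
    z(θ) = (-2/(3π)) θ + 2.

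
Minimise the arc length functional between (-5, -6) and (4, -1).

Arc-length functional: J[y] = ∫ sqrt(1 + (y')^2) dx.
Lagrangian L = sqrt(1 + (y')^2) has no explicit y dependence, so ∂L/∂y = 0 and the Euler-Lagrange equation gives
    d/dx( y' / sqrt(1 + (y')^2) ) = 0  ⇒  y' / sqrt(1 + (y')^2) = const.
Hence y' is constant, so y(x) is affine.
Fitting the endpoints (-5, -6) and (4, -1):
    slope m = ((-1) − (-6)) / (4 − (-5)) = 5/9,
    intercept c = (-6) − m·(-5) = -29/9.
Extremal: y(x) = (5/9) x - 29/9.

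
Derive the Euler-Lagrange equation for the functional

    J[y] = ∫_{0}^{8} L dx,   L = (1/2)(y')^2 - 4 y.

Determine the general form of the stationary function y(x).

The Lagrangian is L = (1/2)(y')^2 - 4 y.
∂L/∂y = -4.
∂L/∂y' = y'.
The Euler-Lagrange equation d/dx(∂L/∂y') − ∂L/∂y = 0 becomes:
    y'' + 4 = 0
General solution: y(x) = -2 x^2 + A x + B, where A and B are arbitrary constants fixed by the endpoint conditions.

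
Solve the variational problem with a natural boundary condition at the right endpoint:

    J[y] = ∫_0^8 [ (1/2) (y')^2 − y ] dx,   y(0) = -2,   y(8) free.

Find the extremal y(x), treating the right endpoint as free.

The Lagrangian L = (1/2) (y')^2 − y gives
    ∂L/∂y = −1,   ∂L/∂y' = y'.
Euler-Lagrange: d/dx(y') − (−1) = 0, i.e. y'' + 1 = 0, so
    y(x) = −(1/2) x^2 + C1 x + C2.
Fixed left endpoint y(0) = -2 ⇒ C2 = -2.
The right endpoint x = 8 is free, so the natural (transversality) condition is ∂L/∂y' |_{x=8} = 0, i.e. y'(8) = 0.
Compute y'(x) = −1 x + C1, so y'(8) = −8 + C1 = 0 ⇒ C1 = 8.
Therefore the extremal is
    y(x) = −x^2/2 + 8 x − 2.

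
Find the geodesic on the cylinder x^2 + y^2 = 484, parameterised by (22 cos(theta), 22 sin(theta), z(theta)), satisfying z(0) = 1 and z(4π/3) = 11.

Parameterise the cylinder of radius R = 22 as
    r(θ) = (22 cos θ, 22 sin θ, z(θ)).
The arc-length element is
    ds = sqrt(484 + (dz/dθ)^2) dθ,
so the Lagrangian is L = sqrt(484 + z'^2).
L depends on z' only, not on z or θ, so ∂L/∂z = 0 and
    ∂L/∂z' = z' / sqrt(484 + z'^2).
The Euler-Lagrange equation gives
    d/dθ( z' / sqrt(484 + z'^2) ) = 0,
so z' is constant. Integrating once:
    z(θ) = a θ + b,
a helix on the cylinder (a straight line when the cylinder is unrolled). The constants a, b are determined by the endpoint conditions.
With endpoint conditions z(0) = 1 and z(4π/3) = 11: from z(0) = b we get b = 1, and a·4π/3 + 1 = 11 gives a = 15/(2π), so
    z(θ) = (15/(2π)) θ + 1.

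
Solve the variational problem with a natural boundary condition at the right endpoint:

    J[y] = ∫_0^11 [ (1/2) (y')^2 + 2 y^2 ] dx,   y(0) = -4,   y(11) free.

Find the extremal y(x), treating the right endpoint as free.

The Lagrangian L = (1/2) (y')^2 + 2 y^2 gives
    ∂L/∂y = 4 y,   ∂L/∂y' = y'.
Euler-Lagrange: y'' − 4 y = 0.
With k = 2, the general solution is
    y(x) = A cosh(2 x) + B sinh(2 x).
Fixed left endpoint y(0) = -4 ⇒ A = -4.
The right endpoint x = 11 is free, so the natural (transversality) condition is ∂L/∂y' |_{x=11} = 0, i.e. y'(11) = 0.
Compute y'(x) = A k sinh(k x) + B k cosh(k x), so
    y'(11) = A k sinh(k·11) + B k cosh(k·11) = 0
    ⇒ B = −A tanh(k·11) = 4 tanh(2·11).
Therefore the extremal is
    y(x) = −4 cosh(2 x) + 4 tanh(2·11) sinh(2 x).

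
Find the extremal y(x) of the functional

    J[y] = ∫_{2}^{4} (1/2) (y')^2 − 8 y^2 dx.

The Lagrangian is L = (1/2) (y')^2 − 8 y^2.
Compute ∂L/∂y = -16y, ∂L/∂y' = y'.
The Euler-Lagrange equation d/dx(∂L/∂y') − ∂L/∂y = 0 reduces to
    y'' + 16 y = 0.
Its general solution is
    y(x) = A sin(4x) + B cos(4x),
with A, B fixed by the endpoint conditions.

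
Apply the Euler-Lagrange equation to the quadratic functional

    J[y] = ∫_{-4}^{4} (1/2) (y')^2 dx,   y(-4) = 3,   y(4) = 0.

The Lagrangian is L = (1/2) (y')^2.
Compute ∂L/∂y = 0, ∂L/∂y' = y'.
The Euler-Lagrange equation d/dx(∂L/∂y') − ∂L/∂y = 0 reduces to
    y'' = 0.
Its general solution is
    y(x) = A x + B,
with A, B fixed by the endpoint conditions.
Applying the endpoint conditions y(-4) = 3 and y(4) = 0: solve A·-4 + B = 3 and A·4 + B = 0. Subtracting gives A(4 − -4) = 0 − 3, so A = -3/8, and B = 3 − A·-4 = 3/2. Therefore
    y(x) = (-3/8) x + 3/2.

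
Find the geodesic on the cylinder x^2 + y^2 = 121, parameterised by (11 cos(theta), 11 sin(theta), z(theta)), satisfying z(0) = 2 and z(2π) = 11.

Parameterise the cylinder of radius R = 11 as
    r(θ) = (11 cos θ, 11 sin θ, z(θ)).
The arc-length element is
    ds = sqrt(121 + (dz/dθ)^2) dθ,
so the Lagrangian is L = sqrt(121 + z'^2).
L depends on z' only, not on z or θ, so ∂L/∂z = 0 and
    ∂L/∂z' = z' / sqrt(121 + z'^2).
The Euler-Lagrange equation gives
    d/dθ( z' / sqrt(121 + z'^2) ) = 0,
so z' is constant. Integrating once:
    z(θ) = a θ + b,
a helix on the cylinder (a straight line when the cylinder is unrolled). The constants a, b are determined by the endpoint conditions.
With endpoint conditions z(0) = 2 and z(2π) = 11: from z(0) = b we get b = 2, and a·2π + 2 = 11 gives a = 9/(2π), so
    z(θ) = (9/(2π)) θ + 2.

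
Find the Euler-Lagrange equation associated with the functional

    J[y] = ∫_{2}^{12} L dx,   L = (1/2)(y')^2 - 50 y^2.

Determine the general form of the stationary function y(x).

The Lagrangian is L = (1/2)(y')^2 - 50 y^2.
∂L/∂y = -100y.
∂L/∂y' = y'.
The Euler-Lagrange equation d/dx(∂L/∂y') − ∂L/∂y = 0 becomes:
    y'' + 100 y = 0
General solution: y(x) = A sin(10x) + B cos(10x), where A and B are arbitrary constants fixed by the endpoint conditions.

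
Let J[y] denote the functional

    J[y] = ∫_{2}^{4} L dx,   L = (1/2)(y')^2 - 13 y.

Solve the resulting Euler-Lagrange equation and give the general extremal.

The Lagrangian is L = (1/2)(y')^2 - 13 y.
∂L/∂y = -13.
∂L/∂y' = y'.
The Euler-Lagrange equation d/dx(∂L/∂y') − ∂L/∂y = 0 becomes:
    y'' + 13 = 0
General solution: y(x) = -(13/2) x^2 + A x + B, where A and B are arbitrary constants fixed by the endpoint conditions.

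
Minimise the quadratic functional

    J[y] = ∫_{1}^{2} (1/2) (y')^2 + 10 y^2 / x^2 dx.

The Lagrangian is L = (1/2) (y')^2 + 10 y^2 / x^2.
Compute ∂L/∂y = 20y/x^2, ∂L/∂y' = y'.
The Euler-Lagrange equation d/dx(∂L/∂y') − ∂L/∂y = 0 reduces to
    y'' − 20/x^2 · y = 0  (x > 0).
Its general solution is
    y(x) = A x^5 + B x^(-4),
with A, B fixed by the endpoint conditions.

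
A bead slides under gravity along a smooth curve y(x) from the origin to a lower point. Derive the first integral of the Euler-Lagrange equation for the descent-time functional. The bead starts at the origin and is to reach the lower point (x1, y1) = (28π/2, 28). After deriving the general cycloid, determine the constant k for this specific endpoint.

The Lagrangian L = sqrt((1 + y'^2) / y) has no explicit x dependence, so the Beltrami identity applies:
    L − y' ∂L/∂y' = C.
Compute ∂L/∂y' = y' / sqrt(y (1 + y'^2)).
Substitute:
    sqrt((1 + y'^2)/y) − y'·y' / sqrt(y (1 + y'^2))
    = (1 + y'^2) / sqrt(y (1 + y'^2)) − y'^2 / sqrt(y (1 + y'^2))
    = 1 / sqrt(y (1 + y'^2)) = C.
Squaring and rearranging gives the first integral
    y (1 + y'^2) = 1/C^2 =: k   (constant).
Solving this first-order ODE by the substitution
    y = (k/2)(1 − cos θ)
yields the cycloid parameterisation
    x(θ) = (k/2)(θ − sin θ),   y(θ) = (k/2)(1 − cos θ).
The constant k is fixed by the endpoint condition.
Now fit the given lower endpoint (x1, y1) = (28π/2, 28). At the bottom of the first arch (θ = π), the parametric equations give
    y(π) = (k/2)(1 − cos π) = k,
    x(π) = (k/2)(π − sin π) = kπ/2.
Matching y(π) = 28 gives k = 28, consistent with x(π) = 28π/2. Therefore the specific cycloid is
    x(θ) = (28/2)(θ − sin θ),   y(θ) = (28/2)(1 − cos θ).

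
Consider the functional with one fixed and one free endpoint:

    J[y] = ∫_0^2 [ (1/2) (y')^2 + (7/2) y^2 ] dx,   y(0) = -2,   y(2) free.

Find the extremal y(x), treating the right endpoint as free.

The Lagrangian L = (1/2) (y')^2 + (7/2) y^2 gives
    ∂L/∂y = 7 y,   ∂L/∂y' = y'.
Euler-Lagrange: y'' − 7 y = 0.
With k = sqrt(7), the general solution is
    y(x) = A cosh(sqrt(7) x) + B sinh(sqrt(7) x).
Fixed left endpoint y(0) = -2 ⇒ A = -2.
The right endpoint x = 2 is free, so the natural (transversality) condition is ∂L/∂y' |_{x=2} = 0, i.e. y'(2) = 0.
Compute y'(x) = A k sinh(k x) + B k cosh(k x), so
    y'(2) = A k sinh(k·2) + B k cosh(k·2) = 0
    ⇒ B = −A tanh(k·2) = 2 tanh(sqrt(7)·2).
Therefore the extremal is
    y(x) = −2 cosh(sqrt(7) x) + 2 tanh(sqrt(7)·2) sinh(sqrt(7) x).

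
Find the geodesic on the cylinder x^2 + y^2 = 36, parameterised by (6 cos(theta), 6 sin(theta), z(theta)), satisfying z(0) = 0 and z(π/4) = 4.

Parameterise the cylinder of radius R = 6 as
    r(θ) = (6 cos θ, 6 sin θ, z(θ)).
The arc-length element is
    ds = sqrt(36 + (dz/dθ)^2) dθ,
so the Lagrangian is L = sqrt(36 + z'^2).
L depends on z' only, not on z or θ, so ∂L/∂z = 0 and
    ∂L/∂z' = z' / sqrt(36 + z'^2).
The Euler-Lagrange equation gives
    d/dθ( z' / sqrt(36 + z'^2) ) = 0,
so z' is constant. Integrating once:
    z(θ) = a θ + b,
a helix on the cylinder (a straight line when the cylinder is unrolled). The constants a, b are determined by the endpoint conditions.
With endpoint conditions z(0) = 0 and z(π/4) = 4: from z(0) = b we get b = 0, and a·π/4 + 0 = 4 gives a = 16/π, so
    z(θ) = (16/π) θ.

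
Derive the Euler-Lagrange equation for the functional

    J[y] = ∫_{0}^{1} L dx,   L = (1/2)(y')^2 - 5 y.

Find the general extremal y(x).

The Lagrangian is L = (1/2)(y')^2 - 5 y.
∂L/∂y = -5.
∂L/∂y' = y'.
The Euler-Lagrange equation d/dx(∂L/∂y') − ∂L/∂y = 0 becomes:
    y'' + 5 = 0
General solution: y(x) = -(5/2) x^2 + A x + B, where A and B are arbitrary constants fixed by the endpoint conditions.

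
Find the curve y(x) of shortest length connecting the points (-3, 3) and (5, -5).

Arc-length functional: J[y] = ∫ sqrt(1 + (y')^2) dx.
Lagrangian L = sqrt(1 + (y')^2) has no explicit y dependence, so ∂L/∂y = 0 and the Euler-Lagrange equation gives
    d/dx( y' / sqrt(1 + (y')^2) ) = 0  ⇒  y' / sqrt(1 + (y')^2) = const.
Hence y' is constant, so y(x) is affine.
Fitting the endpoints (-3, 3) and (5, -5):
    slope m = ((-5) − 3) / (5 − (-3)) = -1,
    intercept c = 3 − m·(-3) = 0.
Extremal: y(x) = -x.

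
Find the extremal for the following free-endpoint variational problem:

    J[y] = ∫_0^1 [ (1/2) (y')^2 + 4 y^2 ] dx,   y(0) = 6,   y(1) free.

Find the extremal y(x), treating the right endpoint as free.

The Lagrangian L = (1/2) (y')^2 + 4 y^2 gives
    ∂L/∂y = 8 y,   ∂L/∂y' = y'.
Euler-Lagrange: y'' − 8 y = 0.
With k = sqrt(8), the general solution is
    y(x) = A cosh(sqrt(8) x) + B sinh(sqrt(8) x).
Fixed left endpoint y(0) = 6 ⇒ A = 6.
The right endpoint x = 1 is free, so the natural (transversality) condition is ∂L/∂y' |_{x=1} = 0, i.e. y'(1) = 0.
Compute y'(x) = A k sinh(k x) + B k cosh(k x), so
    y'(1) = A k sinh(k·1) + B k cosh(k·1) = 0
    ⇒ B = −A tanh(k·1) = − 6 tanh(sqrt(8)·1).
Therefore the extremal is
    y(x) = 6 cosh(sqrt(8) x) − 6 tanh(sqrt(8)·1) sinh(sqrt(8) x).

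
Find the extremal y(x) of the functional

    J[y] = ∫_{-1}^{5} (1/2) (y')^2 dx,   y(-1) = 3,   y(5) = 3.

The Lagrangian is L = (1/2) (y')^2.
Compute ∂L/∂y = 0, ∂L/∂y' = y'.
The Euler-Lagrange equation d/dx(∂L/∂y') − ∂L/∂y = 0 reduces to
    y'' = 0.
Its general solution is
    y(x) = A x + B,
with A, B fixed by the endpoint conditions.
Applying the endpoint conditions y(-1) = 3 and y(5) = 3: solve A·-1 + B = 3 and A·5 + B = 3. Subtracting gives A(5 − -1) = 3 − 3, so A = 0, and B = 3 − A·-1 = 3. Therefore
    y(x) = 3.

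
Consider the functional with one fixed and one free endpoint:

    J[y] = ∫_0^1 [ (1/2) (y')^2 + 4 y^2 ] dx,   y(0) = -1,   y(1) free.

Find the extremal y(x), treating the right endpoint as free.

The Lagrangian L = (1/2) (y')^2 + 4 y^2 gives
    ∂L/∂y = 8 y,   ∂L/∂y' = y'.
Euler-Lagrange: y'' − 8 y = 0.
With k = sqrt(8), the general solution is
    y(x) = A cosh(sqrt(8) x) + B sinh(sqrt(8) x).
Fixed left endpoint y(0) = -1 ⇒ A = -1.
The right endpoint x = 1 is free, so the natural (transversality) condition is ∂L/∂y' |_{x=1} = 0, i.e. y'(1) = 0.
Compute y'(x) = A k sinh(k x) + B k cosh(k x), so
    y'(1) = A k sinh(k·1) + B k cosh(k·1) = 0
    ⇒ B = −A tanh(k·1) = tanh(sqrt(8)·1).
Therefore the extremal is
    y(x) = −cosh(sqrt(8) x) + tanh(sqrt(8)·1) sinh(sqrt(8) x).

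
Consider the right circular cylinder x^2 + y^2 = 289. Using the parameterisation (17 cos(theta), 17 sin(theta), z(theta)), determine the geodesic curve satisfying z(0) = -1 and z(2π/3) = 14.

Parameterise the cylinder of radius R = 17 as
    r(θ) = (17 cos θ, 17 sin θ, z(θ)).
The arc-length element is
    ds = sqrt(289 + (dz/dθ)^2) dθ,
so the Lagrangian is L = sqrt(289 + z'^2).
L depends on z' only, not on z or θ, so ∂L/∂z = 0 and
    ∂L/∂z' = z' / sqrt(289 + z'^2).
The Euler-Lagrange equation gives
    d/dθ( z' / sqrt(289 + z'^2) ) = 0,
so z' is constant. Integrating once:
    z(θ) = a θ + b,
a helix on the cylinder (a straight line when the cylinder is unrolled). The constants a, b are determined by the endpoint conditions.
With endpoint conditions z(0) = -1 and z(2π/3) = 14: from z(0) = b we get b = -1, and a·2π/3 + -1 = 14 gives a = 45/(2π), so
    z(θ) = (45/(2π)) θ − 1.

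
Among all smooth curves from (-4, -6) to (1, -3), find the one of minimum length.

Arc-length functional: J[y] = ∫ sqrt(1 + (y')^2) dx.
Lagrangian L = sqrt(1 + (y')^2) has no explicit y dependence, so ∂L/∂y = 0 and the Euler-Lagrange equation gives
    d/dx( y' / sqrt(1 + (y')^2) ) = 0  ⇒  y' / sqrt(1 + (y')^2) = const.
Hence y' is constant, so y(x) is affine.
Fitting the endpoints (-4, -6) and (1, -3):
    slope m = ((-3) − (-6)) / (1 − (-4)) = 3/5,
    intercept c = (-6) − m·(-4) = -18/5.
Extremal: y(x) = (3/5) x - 18/5.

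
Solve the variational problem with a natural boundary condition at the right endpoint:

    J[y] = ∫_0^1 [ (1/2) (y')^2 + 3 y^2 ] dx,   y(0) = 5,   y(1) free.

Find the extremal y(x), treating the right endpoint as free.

The Lagrangian L = (1/2) (y')^2 + 3 y^2 gives
    ∂L/∂y = 6 y,   ∂L/∂y' = y'.
Euler-Lagrange: y'' − 6 y = 0.
With k = sqrt(6), the general solution is
    y(x) = A cosh(sqrt(6) x) + B sinh(sqrt(6) x).
Fixed left endpoint y(0) = 5 ⇒ A = 5.
The right endpoint x = 1 is free, so the natural (transversality) condition is ∂L/∂y' |_{x=1} = 0, i.e. y'(1) = 0.
Compute y'(x) = A k sinh(k x) + B k cosh(k x), so
    y'(1) = A k sinh(k·1) + B k cosh(k·1) = 0
    ⇒ B = −A tanh(k·1) = − 5 tanh(sqrt(6)·1).
Therefore the extremal is
    y(x) = 5 cosh(sqrt(6) x) − 5 tanh(sqrt(6)·1) sinh(sqrt(6) x).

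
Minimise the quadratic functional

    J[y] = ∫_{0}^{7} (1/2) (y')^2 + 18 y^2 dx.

The Lagrangian is L = (1/2) (y')^2 + 18 y^2.
Compute ∂L/∂y = 36y, ∂L/∂y' = y'.
The Euler-Lagrange equation d/dx(∂L/∂y') − ∂L/∂y = 0 reduces to
    y'' − 36 y = 0.
Its general solution is
    y(x) = A e^(6x) + B e^(−6x),
with A, B fixed by the endpoint conditions.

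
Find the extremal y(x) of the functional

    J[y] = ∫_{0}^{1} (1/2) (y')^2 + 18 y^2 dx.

The Lagrangian is L = (1/2) (y')^2 + 18 y^2.
Compute ∂L/∂y = 36y, ∂L/∂y' = y'.
The Euler-Lagrange equation d/dx(∂L/∂y') − ∂L/∂y = 0 reduces to
    y'' − 36 y = 0.
Its general solution is
    y(x) = A e^(6x) + B e^(−6x),
with A, B fixed by the endpoint conditions.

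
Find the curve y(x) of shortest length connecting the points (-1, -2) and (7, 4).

Arc-length functional: J[y] = ∫ sqrt(1 + (y')^2) dx.
Lagrangian L = sqrt(1 + (y')^2) has no explicit y dependence, so ∂L/∂y = 0 and the Euler-Lagrange equation gives
    d/dx( y' / sqrt(1 + (y')^2) ) = 0  ⇒  y' / sqrt(1 + (y')^2) = const.
Hence y' is constant, so y(x) is affine.
Fitting the endpoints (-1, -2) and (7, 4):
    slope m = (4 − (-2)) / (7 − (-1)) = 3/4,
    intercept c = (-2) − m·(-1) = -5/4.
Extremal: y(x) = (3/4) x - 5/4.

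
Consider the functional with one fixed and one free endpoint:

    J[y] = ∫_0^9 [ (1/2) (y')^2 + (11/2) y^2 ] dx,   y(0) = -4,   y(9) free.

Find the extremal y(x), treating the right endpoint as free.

The Lagrangian L = (1/2) (y')^2 + (11/2) y^2 gives
    ∂L/∂y = 11 y,   ∂L/∂y' = y'.
Euler-Lagrange: y'' − 11 y = 0.
With k = sqrt(11), the general solution is
    y(x) = A cosh(sqrt(11) x) + B sinh(sqrt(11) x).
Fixed left endpoint y(0) = -4 ⇒ A = -4.
The right endpoint x = 9 is free, so the natural (transversality) condition is ∂L/∂y' |_{x=9} = 0, i.e. y'(9) = 0.
Compute y'(x) = A k sinh(k x) + B k cosh(k x), so
    y'(9) = A k sinh(k·9) + B k cosh(k·9) = 0
    ⇒ B = −A tanh(k·9) = 4 tanh(sqrt(11)·9).
Therefore the extremal is
    y(x) = −4 cosh(sqrt(11) x) + 4 tanh(sqrt(11)·9) sinh(sqrt(11) x).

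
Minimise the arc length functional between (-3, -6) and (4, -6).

Arc-length functional: J[y] = ∫ sqrt(1 + (y')^2) dx.
Lagrangian L = sqrt(1 + (y')^2) has no explicit y dependence, so ∂L/∂y = 0 and the Euler-Lagrange equation gives
    d/dx( y' / sqrt(1 + (y')^2) ) = 0  ⇒  y' / sqrt(1 + (y')^2) = const.
Hence y' is constant, so y(x) is affine.
Fitting the endpoints (-3, -6) and (4, -6):
    slope m = ((-6) − (-6)) / (4 − (-3)) = 0,
    intercept c = (-6) − m·(-3) = -6.
Extremal: y(x) = -6.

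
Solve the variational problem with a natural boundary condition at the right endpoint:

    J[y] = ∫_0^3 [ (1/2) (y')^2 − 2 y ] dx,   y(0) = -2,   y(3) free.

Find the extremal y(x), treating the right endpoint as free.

The Lagrangian L = (1/2) (y')^2 − 2 y gives
    ∂L/∂y = −2,   ∂L/∂y' = y'.
Euler-Lagrange: d/dx(y') − (−2) = 0, i.e. y'' + 2 = 0, so
    y(x) = −(2/2) x^2 + C1 x + C2.
Fixed left endpoint y(0) = -2 ⇒ C2 = -2.
The right endpoint x = 3 is free, so the natural (transversality) condition is ∂L/∂y' |_{x=3} = 0, i.e. y'(3) = 0.
Compute y'(x) = −2 x + C1, so y'(3) = −6 + C1 = 0 ⇒ C1 = 6.
Therefore the extremal is
    y(x) = −x^2 + 6 x − 2.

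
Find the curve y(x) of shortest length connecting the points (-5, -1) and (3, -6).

Arc-length functional: J[y] = ∫ sqrt(1 + (y')^2) dx.
Lagrangian L = sqrt(1 + (y')^2) has no explicit y dependence, so ∂L/∂y = 0 and the Euler-Lagrange equation gives
    d/dx( y' / sqrt(1 + (y')^2) ) = 0  ⇒  y' / sqrt(1 + (y')^2) = const.
Hence y' is constant, so y(x) is affine.
Fitting the endpoints (-5, -1) and (3, -6):
    slope m = ((-6) − (-1)) / (3 − (-5)) = -5/8,
    intercept c = (-1) − m·(-5) = -33/8.
Extremal: y(x) = (-5/8) x - 33/8.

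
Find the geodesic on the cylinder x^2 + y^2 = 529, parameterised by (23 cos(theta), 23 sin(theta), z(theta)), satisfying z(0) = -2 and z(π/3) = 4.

Parameterise the cylinder of radius R = 23 as
    r(θ) = (23 cos θ, 23 sin θ, z(θ)).
The arc-length element is
    ds = sqrt(529 + (dz/dθ)^2) dθ,
so the Lagrangian is L = sqrt(529 + z'^2).
L depends on z' only, not on z or θ, so ∂L/∂z = 0 and
    ∂L/∂z' = z' / sqrt(529 + z'^2).
The Euler-Lagrange equation gives
    d/dθ( z' / sqrt(529 + z'^2) ) = 0,
so z' is constant. Integrating once:
    z(θ) = a θ + b,
a helix on the cylinder (a straight line when the cylinder is unrolled). The constants a, b are determined by the endpoint conditions.
With endpoint conditions z(0) = -2 and z(π/3) = 4: from z(0) = b we get b = -2, and a·π/3 + -2 = 4 gives a = 18/π, so
    z(θ) = (18/π) θ − 2.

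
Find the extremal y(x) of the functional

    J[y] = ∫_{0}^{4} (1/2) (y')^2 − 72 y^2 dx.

The Lagrangian is L = (1/2) (y')^2 − 72 y^2.
Compute ∂L/∂y = -144y, ∂L/∂y' = y'.
The Euler-Lagrange equation d/dx(∂L/∂y') − ∂L/∂y = 0 reduces to
    y'' + 144 y = 0.
Its general solution is
    y(x) = A sin(12x) + B cos(12x),
with A, B fixed by the endpoint conditions.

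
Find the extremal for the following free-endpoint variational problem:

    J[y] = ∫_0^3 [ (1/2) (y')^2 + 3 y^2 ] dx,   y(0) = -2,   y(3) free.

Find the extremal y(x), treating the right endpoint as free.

The Lagrangian L = (1/2) (y')^2 + 3 y^2 gives
    ∂L/∂y = 6 y,   ∂L/∂y' = y'.
Euler-Lagrange: y'' − 6 y = 0.
With k = sqrt(6), the general solution is
    y(x) = A cosh(sqrt(6) x) + B sinh(sqrt(6) x).
Fixed left endpoint y(0) = -2 ⇒ A = -2.
The right endpoint x = 3 is free, so the natural (transversality) condition is ∂L/∂y' |_{x=3} = 0, i.e. y'(3) = 0.
Compute y'(x) = A k sinh(k x) + B k cosh(k x), so
    y'(3) = A k sinh(k·3) + B k cosh(k·3) = 0
    ⇒ B = −A tanh(k·3) = 2 tanh(sqrt(6)·3).
Therefore the extremal is
    y(x) = −2 cosh(sqrt(6) x) + 2 tanh(sqrt(6)·3) sinh(sqrt(6) x).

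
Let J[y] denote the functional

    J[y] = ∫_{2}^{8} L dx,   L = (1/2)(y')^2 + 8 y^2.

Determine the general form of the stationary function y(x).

The Lagrangian is L = (1/2)(y')^2 + 8 y^2.
∂L/∂y = 16y.
∂L/∂y' = y'.
The Euler-Lagrange equation d/dx(∂L/∂y') − ∂L/∂y = 0 becomes:
    y'' - 16 y = 0
General solution: y(x) = A e^(4x) + B e^(-4x), where A and B are arbitrary constants fixed by the endpoint conditions.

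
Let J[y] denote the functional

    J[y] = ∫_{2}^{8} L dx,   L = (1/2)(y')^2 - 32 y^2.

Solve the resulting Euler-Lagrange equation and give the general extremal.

The Lagrangian is L = (1/2)(y')^2 - 32 y^2.
∂L/∂y = -64y.
∂L/∂y' = y'.
The Euler-Lagrange equation d/dx(∂L/∂y') − ∂L/∂y = 0 becomes:
    y'' + 64 y = 0
General solution: y(x) = A sin(8x) + B cos(8x), where A and B are arbitrary constants fixed by the endpoint conditions.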